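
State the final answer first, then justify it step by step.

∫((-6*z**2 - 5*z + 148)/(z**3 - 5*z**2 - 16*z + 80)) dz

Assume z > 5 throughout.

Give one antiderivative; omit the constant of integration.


The answer is -3*log(z - 5) - 4*log(z - 4) + log(z + 4).
Step 1. Decompose ∫((-6*z**2 - 5*z + 148)/(z**3 - 5*z**2 - 16*z + 80)) dz by partial fractions, (-6*z**2 - 5*z + 148)/(z**3 - 5*z**2 - 16*z + 80) = 1/(z + 4) - 4/(z - 4) - 3/(z - 5): now ∫(-3/(z - 5)) dz + ∫(-4/(z - 4)) dz + ∫(1/(z + 4)) dz.
Step 2. Evaluate the standard form [assuming z > 5]: now -3*log(z - 5) + ∫(-4/(z - 4)) dz + ∫(1/(z + 4)) dz.
Step 3. Evaluate the standard form [assuming z > 4]: now -3*log(z - 5) - 4*log(z - 4) + ∫(1/(z + 4)) dz.
Step 4. Evaluate the standard form [assuming z > -4]: now -3*log(z - 5) - 4*log(z - 4) + log(z + 4).
Answer: -3*log(z - 5) - 4*log(z - 4) + log(z + 4).


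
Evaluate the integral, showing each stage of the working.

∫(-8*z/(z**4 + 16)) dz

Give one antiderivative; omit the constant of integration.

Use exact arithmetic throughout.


Step 1. Substitute u = z**2, turning ∫(-8*z/(z**4 + 16)) dz into ∫(-4/(u**2 + 16)) du: now ∫(-4/(u**2 + 16)) du.
Step 2. Evaluate the standard form: now -atan(u/4).
Step 3. Substitute back u = z**2: now -atan(z**2/4).
Answer: -atan(z**2/4).


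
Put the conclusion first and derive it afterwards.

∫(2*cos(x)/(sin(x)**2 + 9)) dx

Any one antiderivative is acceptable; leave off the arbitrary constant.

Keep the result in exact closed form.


The answer is 2*atan(sin(x)/3)/3.
Step 1. Substitute u = sin(x), turning ∫(2*cos(x)/(sin(x)**2 + 9)) dx into ∫(2/(u**2 + 9)) du: now ∫(2/(u**2 + 9)) du.
Step 2. Evaluate the standard form: now 2*atan(u/3)/3.
Step 3. Substitute back u = sin(x): now 2*atan(sin(x)/3)/3.
Answer: 2*atan(sin(x)/3)/3.


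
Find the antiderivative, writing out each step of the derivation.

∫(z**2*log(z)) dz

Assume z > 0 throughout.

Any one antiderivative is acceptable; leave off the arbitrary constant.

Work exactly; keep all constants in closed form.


Step 1. Integrate ∫(z**2*log(z)) dz by parts with u = log(z), dv = (z**2) dz, so v = z**3/3 [assuming z > 0]: now z**3*log(z)/3 + ∫(-z**2/3) dz.
Step 2. Evaluate the standard form: now z**3*log(z)/3 - z**3/9.
Answer: z**3*log(z)/3 - z**3/9.


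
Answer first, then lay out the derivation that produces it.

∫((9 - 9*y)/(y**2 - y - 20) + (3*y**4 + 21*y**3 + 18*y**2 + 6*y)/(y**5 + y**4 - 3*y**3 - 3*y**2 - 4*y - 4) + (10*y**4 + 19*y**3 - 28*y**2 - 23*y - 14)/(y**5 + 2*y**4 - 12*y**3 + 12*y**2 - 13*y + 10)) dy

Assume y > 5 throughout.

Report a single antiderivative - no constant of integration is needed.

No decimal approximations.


The answer is -4*log(y - 5) + 9*log(y - 2) + 3*log(y - 1) + log(y + 1) - 3*log(y + 2) - 5*log(y + 4) + 3*log(y + 5) + 6*atan(y).
Step 1. Rewrite: now ∫((9 - 9*y)/(y**2 - y - 20)) dy + ∫((3*y**4 + 21*y**3 + 18*y**2 + 6*y)/(y**5 + y**4 - 3*y**3 - 3*y**2 - 4*y - 4)) dy + ∫((10*y**4 + 19*y**3 - 28*y**2 - 23*y - 14)/(y**5 + 2*y**4 - 12*y**3 + 12*y**2 - 13*y + 10)) dy.
Step 2. Decompose ∫((3*y**4 + 21*y**3 + 18*y**2 + 6*y)/(y**5 + y**4 - 3*y**3 - 3*y**2 - 4*y - 4)) dy by partial fractions, (3*y**4 + 21*y**3 + 18*y**2 + 6*y)/(y**5 + y**4 - 3*y**3 - 3*y**2 - 4*y - 4) = 3/(y**2 + 1) - 3/(y + 2) + 1/(y + 1) + 5/(y - 2): now ∫((9 - 9*y)/(y**2 - y - 20)) dy + ∫((10*y**4 + 19*y**3 - 28*y**2 - 23*y - 14)/(y**5 + 2*y**4 - 12*y**3 + 12*y**2 - 13*y + 10)) dy + ∫(5/(y - 2)) dy + ∫(1/(y + 1)) dy + ∫(-3/(y + 2)) dy + ∫(3/(y**2 + 1)) dy.
Step 3. Evaluate the standard form [assuming y > -2]: now -3*log(y + 2) + ∫((9 - 9*y)/(y**2 - y - 20)) dy + ∫((10*y**4 + 19*y**3 - 28*y**2 - 23*y - 14)/(y**5 + 2*y**4 - 12*y**3 + 12*y**2 - 13*y + 10)) dy + ∫(5/(y - 2)) dy + ∫(1/(y + 1)) dy + ∫(3/(y**2 + 1)) dy.
Step 4. Evaluate the standard form [assuming y > -1]: now log(y + 1) - 3*log(y + 2) + ∫((9 - 9*y)/(y**2 - y - 20)) dy + ∫((10*y**4 + 19*y**3 - 28*y**2 - 23*y - 14)/(y**5 + 2*y**4 - 12*y**3 + 12*y**2 - 13*y + 10)) dy + ∫(5/(y - 2)) dy + ∫(3/(y**2 + 1)) dy.
Step 5. Evaluate the standard form [assuming y > 2]: now 5*log(y - 2) + log(y + 1) - 3*log(y + 2) + ∫((9 - 9*y)/(y**2 - y - 20)) dy + ∫((10*y**4 + 19*y**3 - 28*y**2 - 23*y - 14)/(y**5 + 2*y**4 - 12*y**3 + 12*y**2 - 13*y + 10)) dy + ∫(3/(y**2 + 1)) dy.
Step 6. Evaluate the standard form: now 5*log(y - 2) + log(y + 1) - 3*log(y + 2) + 3*atan(y) + ∫((9 - 9*y)/(y**2 - y - 20)) dy + ∫((10*y**4 + 19*y**3 - 28*y**2 - 23*y - 14)/(y**5 + 2*y**4 - 12*y**3 + 12*y**2 - 13*y + 10)) dy.
Step 7. Decompose ∫((10*y**4 + 19*y**3 - 28*y**2 - 23*y - 14)/(y**5 + 2*y**4 - 12*y**3 + 12*y**2 - 13*y + 10)) dy by partial fractions, (10*y**4 + 19*y**3 - 28*y**2 - 23*y - 14)/(y**5 + 2*y**4 - 12*y**3 + 12*y**2 - 13*y + 10) = 3/(y**2 + 1) + 3/(y + 5) + 3/(y - 1) + 4/(y - 2): now 5*log(y - 2) + log(y + 1) - 3*log(y + 2) + 3*atan(y) + ∫((9 - 9*y)/(y**2 - y - 20)) dy + ∫(4/(y - 2)) dy + ∫(3/(y - 1)) dy + ∫(3/(y + 5)) dy + ∫(3/(y**2 + 1)) dy.
Step 8. Evaluate the standard form [assuming y > -5]: now 5*log(y - 2) + log(y + 1) - 3*log(y + 2) + 3*log(y + 5) + 3*atan(y) + ∫((9 - 9*y)/(y**2 - y - 20)) dy + ∫(4/(y - 2)) dy + ∫(3/(y - 1)) dy + ∫(3/(y**2 + 1)) dy.
Step 9. Evaluate the standard form [assuming y > 2]: now 9*log(y - 2) + log(y + 1) - 3*log(y + 2) + 3*log(y + 5) + 3*atan(y) + ∫((9 - 9*y)/(y**2 - y - 20)) dy + ∫(3/(y - 1)) dy + ∫(3/(y**2 + 1)) dy.
Step 10. Evaluate the standard form [assuming y > 1]: now 9*log(y - 2) + 3*log(y - 1) + log(y + 1) - 3*log(y + 2) + 3*log(y + 5) + 3*atan(y) + ∫((9 - 9*y)/(y**2 - y - 20)) dy + ∫(3/(y**2 + 1)) dy.
Step 11. Evaluate the standard form: now 9*log(y - 2) + 3*log(y - 1) + log(y + 1) - 3*log(y + 2) + 3*log(y + 5) + 6*atan(y) + ∫((9 - 9*y)/(y**2 - y - 20)) dy.
Step 12. Decompose ∫((9 - 9*y)/(y**2 - y - 20)) dy by partial fractions, (9 - 9*y)/(y**2 - y - 20) = -5/(y + 4) - 4/(y - 5): now 9*log(y - 2) + 3*log(y - 1) + log(y + 1) - 3*log(y + 2) + 3*log(y + 5) + 6*atan(y) + ∫(-4/(y - 5)) dy + ∫(-5/(y + 4)) dy.
Step 13. Evaluate the standard form [assuming y > -4]: now 9*log(y - 2) + 3*log(y - 1) + log(y + 1) - 3*log(y + 2) - 5*log(y + 4) + 3*log(y + 5) + 6*atan(y) + ∫(-4/(y - 5)) dy.
Step 14. Evaluate the standard form [assuming y > 5]: now -4*log(y - 5) + 9*log(y - 2) + 3*log(y - 1) + log(y + 1) - 3*log(y + 2) - 5*log(y + 4) + 3*log(y + 5) + 6*atan(y).
Answer: -4*log(y - 5) + 9*log(y - 2) + 3*log(y - 1) + log(y + 1) - 3*log(y + 2) - 5*log(y + 4) + 3*log(y + 5) + 6*atan(y).


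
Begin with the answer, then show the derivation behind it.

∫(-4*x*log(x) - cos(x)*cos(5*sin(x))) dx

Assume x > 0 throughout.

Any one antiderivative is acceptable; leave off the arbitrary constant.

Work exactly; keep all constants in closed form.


The answer is -2*x**2*log(x) + x**2 - sin(5*sin(x))/5.
Step 1. Rewrite: now ∫(-4*x*log(x)) dx + ∫(-cos(x)*cos(5*sin(x))) dx.
Step 2. Integrate ∫(-4*x*log(x)) dx by parts with u = log(x), dv = (-4*x) dx, so v = -2*x**2 [assuming x > 0]: now -2*x**2*log(x) + ∫(2*x) dx + ∫(-cos(x)*cos(5*sin(x))) dx.
Step 3. Evaluate the standard form: now -2*x**2*log(x) + x**2 + ∫(-cos(x)*cos(5*sin(x))) dx.
Step 4. Substitute u = sin(x), turning ∫(-cos(x)*cos(5*sin(x))) dx into ∫(-cos(5*u)) du: now -2*x**2*log(x) + x**2 + ∫(-cos(5*u)) du.
Step 5. Evaluate the standard form: now -2*x**2*log(x) + x**2 - sin(5*u)/5.
Step 6. Substitute back u = sin(x): now -2*x**2*log(x) + x**2 - sin(5*sin(x))/5.
Answer: -2*x**2*log(x) + x**2 - sin(5*sin(x))/5.


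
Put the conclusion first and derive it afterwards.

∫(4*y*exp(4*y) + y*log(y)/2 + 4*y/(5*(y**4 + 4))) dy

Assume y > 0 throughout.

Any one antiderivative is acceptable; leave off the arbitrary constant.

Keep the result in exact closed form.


The answer is y**2*log(y)/4 - y**2/8 + y*exp(4*y) - exp(4*y)/4 + atan(y**2/2)/5.
Step 1. Rewrite: now ∫(4*y/(5*(y**4 + 4))) dy + ∫(4*y*exp(4*y)) dy + ∫(y*log(y)/2) dy.
Step 2. Substitute u = y**2, turning ∫(4*y/(5*(y**4 + 4))) dy into ∫(2/(5*(u**2 + 4))) du: now ∫(4*y*exp(4*y)) dy + ∫(y*log(y)/2) dy + ∫(2/(5*(u**2 + 4))) du.
Step 3. Evaluate the standard form: now atan(u/2)/5 + ∫(4*y*exp(4*y)) dy + ∫(y*log(y)/2) dy.
Step 4. Substitute back u = y**2: now atan(y**2/2)/5 + ∫(4*y*exp(4*y)) dy + ∫(y*log(y)/2) dy.
Step 5. Integrate ∫(4*y*exp(4*y)) dy by parts with u = y, dv = (4*exp(4*y)) dy, so v = exp(4*y): now y*exp(4*y) + atan(y**2/2)/5 + ∫(y*log(y)/2) dy + ∫(-exp(4*y)) dy.
Step 6. Evaluate the standard form: now y*exp(4*y) - exp(4*y)/4 + atan(y**2/2)/5 + ∫(y*log(y)/2) dy.
Step 7. Integrate ∫(y*log(y)/2) dy by parts with u = log(y), dv = (y/2) dy, so v = y**2/4 [assuming y > 0]: now y**2*log(y)/4 + y*exp(4*y) - exp(4*y)/4 + atan(y**2/2)/5 + ∫(-y/4) dy.
Step 8. Evaluate the standard form: now y**2*log(y)/4 - y**2/8 + y*exp(4*y) - exp(4*y)/4 + atan(y**2/2)/5.
Answer: y**2*log(y)/4 - y**2/8 + y*exp(4*y) - exp(4*y)/4 + atan(y**2/2)/5.


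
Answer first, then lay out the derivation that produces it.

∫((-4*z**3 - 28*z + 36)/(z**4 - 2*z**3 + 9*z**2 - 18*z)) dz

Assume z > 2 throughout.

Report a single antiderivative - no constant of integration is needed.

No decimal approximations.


The answer is -2*log(z) - 2*log(z - 2) - 4*atan(z/3)/3.
Step 1. Decompose ∫((-4*z**3 - 28*z + 36)/(z**4 - 2*z**3 + 9*z**2 - 18*z)) dz by partial fractions, (-4*z**3 - 28*z + 36)/(z**4 - 2*z**3 + 9*z**2 - 18*z) = -4/(z**2 + 9) - 2/(z - 2) - 2/z: now ∫(-2/z) dz + ∫(-2/(z - 2)) dz + ∫(-4/(z**2 + 9)) dz.
Step 2. Evaluate the standard form [assuming z > 0]: now -2*log(z) + ∫(-2/(z - 2)) dz + ∫(-4/(z**2 + 9)) dz.
Step 3. Evaluate the standard form [assuming z > 2]: now -2*log(z) - 2*log(z - 2) + ∫(-4/(z**2 + 9)) dz.
Step 4. Evaluate the standard form: now -2*log(z) - 2*log(z - 2) - 4*atan(z/3)/3.
Answer: -2*log(z) - 2*log(z - 2) - 4*atan(z/3)/3.


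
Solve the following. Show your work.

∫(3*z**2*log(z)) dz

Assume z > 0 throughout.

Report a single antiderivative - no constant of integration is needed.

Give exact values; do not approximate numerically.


Step 1. Integrate ∫(3*z**2*log(z)) dz by parts with u = log(z), dv = (3*z**2) dz, so v = z**3 [assuming z > 0]: now z**3*log(z) + ∫(-z**2) dz.
Step 2. Evaluate the standard form: now z**3*log(z) - z**3/3.
Answer: z**3*log(z) - z**3/3.


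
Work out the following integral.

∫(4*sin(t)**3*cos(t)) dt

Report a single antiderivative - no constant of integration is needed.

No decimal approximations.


Answer: sin(t)**4.


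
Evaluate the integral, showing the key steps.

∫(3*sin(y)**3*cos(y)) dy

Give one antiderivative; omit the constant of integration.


Step 1. Substitute u = sin(y), turning ∫(3*sin(y)**3*cos(y)) dy into ∫(3*u**3) du: now ∫(3*u**3) du.
Step 2. Evaluate the standard form: now 3*u**4/4.
Step 3. Substitute back u = sin(y): now 3*sin(y)**4/4.
Answer: 3*sin(y)**4/4.


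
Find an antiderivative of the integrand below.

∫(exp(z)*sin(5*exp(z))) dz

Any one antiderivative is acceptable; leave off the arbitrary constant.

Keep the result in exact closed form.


Answer: -cos(5*exp(z))/5.


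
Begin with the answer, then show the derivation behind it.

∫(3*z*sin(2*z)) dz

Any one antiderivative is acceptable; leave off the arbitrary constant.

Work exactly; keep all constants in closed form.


The answer is -3*z*cos(2*z)/2 + 3*sin(2*z)/4.
Step 1. Integrate ∫(3*z*sin(2*z)) dz by parts with u = z, dv = (3*sin(2*z)) dz, so v = -3*cos(2*z)/2: now -3*z*cos(2*z)/2 + ∫(3*cos(2*z)/2) dz.
Step 2. Evaluate the standard form: now -3*z*cos(2*z)/2 + 3*sin(2*z)/4.
Answer: -3*z*cos(2*z)/2 + 3*sin(2*z)/4.


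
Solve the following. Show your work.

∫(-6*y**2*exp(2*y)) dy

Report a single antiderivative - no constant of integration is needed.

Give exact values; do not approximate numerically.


Step 1. Integrate ∫(-6*y**2*exp(2*y)) dy by parts with u = y**2, dv = (-6*exp(2*y)) dy, so v = -3*exp(2*y): now -3*y**2*exp(2*y) + ∫(6*y*exp(2*y)) dy.
Step 2. Integrate ∫(6*y*exp(2*y)) dy by parts with u = y, dv = (6*exp(2*y)) dy, so v = 3*exp(2*y): now -3*y**2*exp(2*y) + 3*y*exp(2*y) + ∫(-3*exp(2*y)) dy.
Step 3. Evaluate the standard form: now -3*y**2*exp(2*y) + 3*y*exp(2*y) - 3*exp(2*y)/2.
Answer: -3*y**2*exp(2*y) + 3*y*exp(2*y) - 3*exp(2*y)/2.


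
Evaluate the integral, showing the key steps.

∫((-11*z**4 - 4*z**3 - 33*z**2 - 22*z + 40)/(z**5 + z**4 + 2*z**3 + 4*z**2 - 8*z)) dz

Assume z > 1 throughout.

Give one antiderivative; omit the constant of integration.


Step 1. Decompose ∫((-11*z**4 - 4*z**3 - 33*z**2 - 22*z + 40)/(z**5 + z**4 + 2*z**3 + 4*z**2 - 8*z)) dz by partial fractions, (-11*z**4 - 4*z**3 - 33*z**2 - 22*z + 40)/(z**5 + z**4 + 2*z**3 + 4*z**2 - 8*z) = 1/(z**2 + 4) - 4/(z + 2) - 2/(z - 1) - 5/z: now ∫(-5/z) dz + ∫(-2/(z - 1)) dz + ∫(-4/(z + 2)) dz + ∫(1/(z**2 + 4)) dz.
Step 2. Evaluate the standard form [assuming z > -2]: now -4*log(z + 2) + ∫(-5/z) dz + ∫(-2/(z - 1)) dz + ∫(1/(z**2 + 4)) dz.
Step 3. Evaluate the standard form [assuming z > 0]: now -5*log(z) - 4*log(z + 2) + ∫(-2/(z - 1)) dz + ∫(1/(z**2 + 4)) dz.
Step 4. Evaluate the standard form [assuming z > 1]: now -5*log(z) - 2*log(z - 1) - 4*log(z + 2) + ∫(1/(z**2 + 4)) dz.
Step 5. Evaluate the standard form: now -5*log(z) - 2*log(z - 1) - 4*log(z + 2) + atan(z/2)/2.
Answer: -5*log(z) - 2*log(z - 1) - 4*log(z + 2) + atan(z/2)/2.


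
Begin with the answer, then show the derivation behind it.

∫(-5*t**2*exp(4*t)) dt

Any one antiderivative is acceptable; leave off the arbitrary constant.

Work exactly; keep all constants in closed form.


The answer is -5*t**2*exp(4*t)/4 + 5*t*exp(4*t)/8 - 5*exp(4*t)/32.
Step 1. Integrate ∫(-5*t**2*exp(4*t)) dt by parts with u = t**2, dv = (-5*exp(4*t)) dt, so v = -5*exp(4*t)/4: now -5*t**2*exp(4*t)/4 + ∫(5*t*exp(4*t)/2) dt.
Step 2. Integrate ∫(5*t*exp(4*t)/2) dt by parts with u = t, dv = (5*exp(4*t)/2) dt, so v = 5*exp(4*t)/8: now -5*t**2*exp(4*t)/4 + 5*t*exp(4*t)/8 + ∫(-5*exp(4*t)/8) dt.
Step 3. Evaluate the standard form: now -5*t**2*exp(4*t)/4 + 5*t*exp(4*t)/8 - 5*exp(4*t)/32.
Answer: -5*t**2*exp(4*t)/4 + 5*t*exp(4*t)/8 - 5*exp(4*t)/32.


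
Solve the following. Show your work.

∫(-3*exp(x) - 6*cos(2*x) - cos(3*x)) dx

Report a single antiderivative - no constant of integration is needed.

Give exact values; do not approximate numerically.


Step 1. Rewrite: now ∫(-3*exp(x)) dx + ∫(-6*cos(2*x)) dx + ∫(-cos(3*x)) dx.
Step 2. Evaluate the standard form: now -sin(3*x)/3 + ∫(-3*exp(x)) dx + ∫(-6*cos(2*x)) dx.
Step 3. Evaluate the standard form: now -3*sin(2*x) - sin(3*x)/3 + ∫(-3*exp(x)) dx.
Step 4. Evaluate the standard form: now -3*exp(x) - 3*sin(2*x) - sin(3*x)/3.
Answer: -3*exp(x) - 3*sin(2*x) - sin(3*x)/3.


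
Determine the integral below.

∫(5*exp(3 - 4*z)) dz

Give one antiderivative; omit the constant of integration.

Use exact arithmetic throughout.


Answer: -5*exp(3 - 4*z)/4.


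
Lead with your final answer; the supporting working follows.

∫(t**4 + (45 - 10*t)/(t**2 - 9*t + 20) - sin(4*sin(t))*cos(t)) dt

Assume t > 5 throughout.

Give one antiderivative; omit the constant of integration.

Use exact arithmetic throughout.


The answer is t**5/5 - 5*log(t - 5) - 5*log(t - 4) + cos(4*sin(t))/4.
Step 1. Rewrite: now ∫(t**4) dt + ∫((45 - 10*t)/(t**2 - 9*t + 20)) dt + ∫(-sin(4*sin(t))*cos(t)) dt.
Step 2. Evaluate the standard form: now t**5/5 + ∫((45 - 10*t)/(t**2 - 9*t + 20)) dt + ∫(-sin(4*sin(t))*cos(t)) dt.
Step 3. Decompose ∫((45 - 10*t)/(t**2 - 9*t + 20)) dt by partial fractions, (45 - 10*t)/(t**2 - 9*t + 20) = -5/(t - 4) - 5/(t - 5): now t**5/5 + ∫(-sin(4*sin(t))*cos(t)) dt + ∫(-5/(t - 5)) dt + ∫(-5/(t - 4)) dt.
Step 4. Evaluate the standard form [assuming t > 5]: now t**5/5 - 5*log(t - 5) + ∫(-sin(4*sin(t))*cos(t)) dt + ∫(-5/(t - 4)) dt.
Step 5. Evaluate the standard form [assuming t > 4]: now t**5/5 - 5*log(t - 5) - 5*log(t - 4) + ∫(-sin(4*sin(t))*cos(t)) dt.
Step 6. Substitute u = sin(t), turning ∫(-sin(4*sin(t))*cos(t)) dt into ∫(-sin(4*u)) du: now t**5/5 - 5*log(t - 5) - 5*log(t - 4) + ∫(-sin(4*u)) du.
Step 7. Evaluate the standard form: now t**5/5 - 5*log(t - 5) - 5*log(t - 4) + cos(4*u)/4.
Step 8. Substitute back u = sin(t): now t**5/5 - 5*log(t - 5) - 5*log(t - 4) + cos(4*sin(t))/4.
Answer: t**5/5 - 5*log(t - 5) - 5*log(t - 4) + cos(4*sin(t))/4.


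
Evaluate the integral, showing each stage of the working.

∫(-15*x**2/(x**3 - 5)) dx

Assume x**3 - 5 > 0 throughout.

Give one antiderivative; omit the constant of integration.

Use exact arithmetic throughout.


Step 1. Substitute u = x**3 - 5, turning ∫(-15*x**2/(x**3 - 5)) dx into ∫(-5/u) du: now ∫(-5/u) du.
Step 2. Evaluate the standard form [assuming u > 0]: now -5*log(u).
Step 3. Substitute back u = x**3 - 5: now -5*log(x**3 - 5).
Answer: -5*log(x**3 - 5).


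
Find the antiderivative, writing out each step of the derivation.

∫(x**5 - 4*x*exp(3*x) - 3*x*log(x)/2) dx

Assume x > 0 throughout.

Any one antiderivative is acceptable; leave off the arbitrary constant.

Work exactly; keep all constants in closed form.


Step 1. Rewrite: now ∫(x**5) dx + ∫(-4*x*exp(3*x)) dx + ∫(-3*x*log(x)/2) dx.
Step 2. Integrate ∫(-4*x*exp(3*x)) dx by parts with u = x, dv = (-4*exp(3*x)) dx, so v = -4*exp(3*x)/3: now -4*x*exp(3*x)/3 + ∫(x**5) dx + ∫(-3*x*log(x)/2) dx + ∫(4*exp(3*x)/3) dx.
Step 3. Evaluate the standard form: now -4*x*exp(3*x)/3 + 4*exp(3*x)/9 + ∫(x**5) dx + ∫(-3*x*log(x)/2) dx.
Step 4. Integrate ∫(-3*x*log(x)/2) dx by parts with u = log(x), dv = (-3*x/2) dx, so v = -3*x**2/4 [assuming x > 0]: now -3*x**2*log(x)/4 - 4*x*exp(3*x)/3 + 4*exp(3*x)/9 + ∫(3*x/4) dx + ∫(x**5) dx.
Step 5. Evaluate the standard form: now -3*x**2*log(x)/4 + 3*x**2/8 - 4*x*exp(3*x)/3 + 4*exp(3*x)/9 + ∫(x**5) dx.
Step 6. Evaluate the standard form: now x**6/6 - 3*x**2*log(x)/4 + 3*x**2/8 - 4*x*exp(3*x)/3 + 4*exp(3*x)/9.
Answer: x**6/6 - 3*x**2*log(x)/4 + 3*x**2/8 - 4*x*exp(3*x)/3 + 4*exp(3*x)/9.


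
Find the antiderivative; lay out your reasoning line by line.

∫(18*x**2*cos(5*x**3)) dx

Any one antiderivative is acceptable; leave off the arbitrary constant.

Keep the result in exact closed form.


Step 1. Substitute u = x**3, turning ∫(18*x**2*cos(5*x**3)) dx into ∫(6*cos(5*u)) du: now ∫(6*cos(5*u)) du.
Step 2. Evaluate the standard form: now 6*sin(5*u)/5.
Step 3. Substitute back u = x**3: now 6*sin(5*x**3)/5.
Answer: 6*sin(5*x**3)/5.


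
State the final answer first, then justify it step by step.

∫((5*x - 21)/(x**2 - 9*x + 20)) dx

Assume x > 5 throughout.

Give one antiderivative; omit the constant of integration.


The answer is 4*log(x - 5) + log(x - 4).
Step 1. Decompose ∫((5*x - 21)/(x**2 - 9*x + 20)) dx by partial fractions, (5*x - 21)/(x**2 - 9*x + 20) = 1/(x - 4) + 4/(x - 5): now ∫(4/(x - 5)) dx + ∫(1/(x - 4)) dx.
Step 2. Evaluate the standard form [assuming x > 4]: now log(x - 4) + ∫(4/(x - 5)) dx.
Step 3. Evaluate the standard form [assuming x > 5]: now 4*log(x - 5) + log(x - 4).
Answer: 4*log(x - 5) + log(x - 4).


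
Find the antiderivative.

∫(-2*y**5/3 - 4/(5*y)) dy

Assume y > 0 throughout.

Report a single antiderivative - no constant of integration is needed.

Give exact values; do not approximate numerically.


Answer: -y**6/9 - 4*log(y)/5.


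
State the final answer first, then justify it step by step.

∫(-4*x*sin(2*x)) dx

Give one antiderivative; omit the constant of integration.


The answer is 2*x*cos(2*x) - sin(2*x).
Step 1. Integrate ∫(-4*x*sin(2*x)) dx by parts with u = x, dv = (-4*sin(2*x)) dx, so v = 2*cos(2*x): now 2*x*cos(2*x) + ∫(-2*cos(2*x)) dx.
Step 2. Evaluate the standard form: now 2*x*cos(2*x) - sin(2*x).
Answer: 2*x*cos(2*x) - sin(2*x).


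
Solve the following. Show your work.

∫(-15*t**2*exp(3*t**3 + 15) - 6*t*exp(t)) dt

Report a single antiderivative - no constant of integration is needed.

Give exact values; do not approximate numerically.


Step 1. Rewrite: now ∫(-6*t*exp(t)) dt + ∫(-15*t**2*exp(3*t**3 + 15)) dt.
Step 2. Integrate ∫(-6*t*exp(t)) dt by parts with u = t, dv = (-6*exp(t)) dt, so v = -6*exp(t): now -6*t*exp(t) + ∫(-15*t**2*exp(3*t**3 + 15)) dt + ∫(6*exp(t)) dt.
Step 3. Evaluate the standard form: now -6*t*exp(t) + 6*exp(t) + ∫(-15*t**2*exp(3*t**3 + 15)) dt.
Step 4. Substitute u = t**3 + 5, turning ∫(-15*t**2*exp(3*t**3 + 15)) dt into ∫(-5*exp(3*u)) du: now -6*t*exp(t) + 6*exp(t) + ∫(-5*exp(3*u)) du.
Step 5. Evaluate the standard form: now -6*t*exp(t) + 6*exp(t) - 5*exp(3*u)/3.
Step 6. Substitute back u = t**3 + 5: now -6*t*exp(t) + 6*exp(t) - 5*exp(3*t**3 + 15)/3.
Answer: -6*t*exp(t) + 6*exp(t) - 5*exp(3*t**3 + 15)/3.


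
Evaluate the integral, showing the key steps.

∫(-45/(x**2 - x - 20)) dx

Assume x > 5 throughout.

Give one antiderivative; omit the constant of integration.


Step 1. Decompose ∫(-45/(x**2 - x - 20)) dx by partial fractions, -45/(x**2 - x - 20) = 5/(x + 4) - 5/(x - 5): now ∫(-5/(x - 5)) dx + ∫(5/(x + 4)) dx.
Step 2. Evaluate the standard form [assuming x > 5]: now -5*log(x - 5) + ∫(5/(x + 4)) dx.
Step 3. Evaluate the standard form [assuming x > -4]: now -5*log(x - 5) + 5*log(x + 4).
Answer: -5*log(x - 5) + 5*log(x + 4).


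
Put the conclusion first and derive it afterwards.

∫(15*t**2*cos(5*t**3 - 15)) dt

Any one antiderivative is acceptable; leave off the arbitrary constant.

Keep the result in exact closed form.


The answer is sin(5*t**3 - 15).
Step 1. Substitute u = t**3 - 3, turning ∫(15*t**2*cos(5*t**3 - 15)) dt into ∫(5*cos(5*u)) du: now ∫(5*cos(5*u)) du.
Step 2. Evaluate the standard form: now sin(5*u).
Step 3. Substitute back u = t**3 - 3: now sin(5*t**3 - 15).
Answer: sin(5*t**3 - 15).


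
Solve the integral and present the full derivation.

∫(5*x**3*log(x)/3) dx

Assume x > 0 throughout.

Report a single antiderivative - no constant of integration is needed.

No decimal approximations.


Step 1. Integrate ∫(5*x**3*log(x)/3) dx by parts with u = log(x), dv = (5*x**3/3) dx, so v = 5*x**4/12 [assuming x > 0]: now 5*x**4*log(x)/12 + ∫(-5*x**3/12) dx.
Step 2. Evaluate the standard form: now 5*x**4*log(x)/12 - 5*x**4/48.
Answer: 5*x**4*log(x)/12 - 5*x**4/48.


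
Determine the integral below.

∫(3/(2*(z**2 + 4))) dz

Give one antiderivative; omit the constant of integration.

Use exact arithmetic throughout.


Answer: 3*atan(z/2)/4.


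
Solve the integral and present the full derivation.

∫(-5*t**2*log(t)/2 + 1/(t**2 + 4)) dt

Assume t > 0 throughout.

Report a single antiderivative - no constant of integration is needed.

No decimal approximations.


Step 1. Rewrite: now ∫(-5*t**2*log(t)/2) dt + ∫(1/(t**2 + 4)) dt.
Step 2. Evaluate the standard form: now atan(t/2)/2 + ∫(-5*t**2*log(t)/2) dt.
Step 3. Integrate ∫(-5*t**2*log(t)/2) dt by parts with u = log(t), dv = (-5*t**2/2) dt, so v = -5*t**3/6 [assuming t > 0]: now -5*t**3*log(t)/6 + atan(t/2)/2 + ∫(5*t**2/6) dt.
Step 4. Evaluate the standard form: now -5*t**3*log(t)/6 + 5*t**3/18 + atan(t/2)/2.
Answer: -5*t**3*log(t)/6 + 5*t**3/18 + atan(t/2)/2.


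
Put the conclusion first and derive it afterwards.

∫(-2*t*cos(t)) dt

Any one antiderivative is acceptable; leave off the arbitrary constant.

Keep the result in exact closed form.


The answer is -2*t*sin(t) - 2*cos(t).
Step 1. Integrate ∫(-2*t*cos(t)) dt by parts with u = t, dv = (-2*cos(t)) dt, so v = -2*sin(t): now -2*t*sin(t) + ∫(2*sin(t)) dt.
Step 2. Evaluate the standard form: now -2*t*sin(t) - 2*cos(t).
Answer: -2*t*sin(t) - 2*cos(t).


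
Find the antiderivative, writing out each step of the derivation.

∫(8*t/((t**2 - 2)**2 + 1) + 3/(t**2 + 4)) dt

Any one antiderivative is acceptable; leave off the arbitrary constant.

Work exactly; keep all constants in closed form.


Step 1. Rewrite: now ∫(8*t/((t**2 - 2)**2 + 1)) dt + ∫(3/(t**2 + 4)) dt.
Step 2. Substitute u = t**2 - 2, turning ∫(8*t/((t**2 - 2)**2 + 1)) dt into ∫(4/(u**2 + 1)) du: now ∫(3/(t**2 + 4)) dt + ∫(4/(u**2 + 1)) du.
Step 3. Evaluate the standard form: now 4*atan(u) + ∫(3/(t**2 + 4)) dt.
Step 4. Substitute back u = t**2 - 2: now 4*atan(t**2 - 2) + ∫(3/(t**2 + 4)) dt.
Step 5. Evaluate the standard form: now 3*atan(t/2)/2 + 4*atan(t**2 - 2).
Answer: 3*atan(t/2)/2 + 4*atan(t**2 - 2).


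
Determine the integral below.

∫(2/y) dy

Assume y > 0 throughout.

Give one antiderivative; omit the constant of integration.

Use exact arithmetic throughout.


Answer: 2*log(y).


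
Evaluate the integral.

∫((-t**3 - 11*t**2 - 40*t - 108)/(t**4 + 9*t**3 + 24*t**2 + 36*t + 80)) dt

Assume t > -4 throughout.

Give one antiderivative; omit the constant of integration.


Answer: -3*log(t + 4) + 2*log(t + 5) - 2*atan(t/2).


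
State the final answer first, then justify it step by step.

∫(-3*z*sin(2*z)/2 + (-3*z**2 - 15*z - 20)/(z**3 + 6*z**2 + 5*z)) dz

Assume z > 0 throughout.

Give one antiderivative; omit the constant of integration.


The answer is 3*z*cos(2*z)/4 - 4*log(z) + 2*log(z + 1) - log(z + 5) - 3*sin(2*z)/8.
Step 1. Rewrite: now ∫(-3*z*sin(2*z)/2) dz + ∫((-3*z**2 - 15*z - 20)/(z**3 + 6*z**2 + 5*z)) dz.
Step 2. Decompose ∫((-3*z**2 - 15*z - 20)/(z**3 + 6*z**2 + 5*z)) dz by partial fractions, (-3*z**2 - 15*z - 20)/(z**3 + 6*z**2 + 5*z) = -1/(z + 5) + 2/(z + 1) - 4/z: now ∫(-4/z) dz + ∫(-3*z*sin(2*z)/2) dz + ∫(2/(z + 1)) dz + ∫(-1/(z + 5)) dz.
Step 3. Evaluate the standard form [assuming z > 0]: now -4*log(z) + ∫(-3*z*sin(2*z)/2) dz + ∫(2/(z + 1)) dz + ∫(-1/(z + 5)) dz.
Step 4. Evaluate the standard form [assuming z > -5]: now -4*log(z) - log(z + 5) + ∫(-3*z*sin(2*z)/2) dz + ∫(2/(z + 1)) dz.
Step 5. Evaluate the standard form [assuming z > -1]: now -4*log(z) + 2*log(z + 1) - log(z + 5) + ∫(-3*z*sin(2*z)/2) dz.
Step 6. Integrate ∫(-3*z*sin(2*z)/2) dz by parts with u = z, dv = (-3*sin(2*z)/2) dz, so v = 3*cos(2*z)/4: now 3*z*cos(2*z)/4 - 4*log(z) + 2*log(z + 1) - log(z + 5) + ∫(-3*cos(2*z)/4) dz.
Step 7. Evaluate the standard form: now 3*z*cos(2*z)/4 - 4*log(z) + 2*log(z + 1) - log(z + 5) - 3*sin(2*z)/8.
Answer: 3*z*cos(2*z)/4 - 4*log(z) + 2*log(z + 1) - log(z + 5) - 3*sin(2*z)/8.


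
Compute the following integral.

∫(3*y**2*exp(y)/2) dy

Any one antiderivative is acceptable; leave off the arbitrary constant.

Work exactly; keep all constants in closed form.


Answer: 3*y**2*exp(y)/2 - 3*y*exp(y) + 3*exp(y).


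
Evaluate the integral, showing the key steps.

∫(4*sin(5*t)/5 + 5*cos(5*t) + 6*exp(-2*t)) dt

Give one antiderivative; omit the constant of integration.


Step 1. Rewrite: now ∫(6*exp(-2*t)) dt + ∫(4*sin(5*t)/5) dt + ∫(5*cos(5*t)) dt.
Step 2. Evaluate the standard form: now sin(5*t) + ∫(6*exp(-2*t)) dt + ∫(4*sin(5*t)/5) dt.
Step 3. Evaluate the standard form: now sin(5*t) + ∫(4*sin(5*t)/5) dt - 3*exp(-2*t).
Step 4. Evaluate the standard form: now sin(5*t) - 4*cos(5*t)/25 - 3*exp(-2*t).
Answer: sin(5*t) - 4*cos(5*t)/25 - 3*exp(-2*t).


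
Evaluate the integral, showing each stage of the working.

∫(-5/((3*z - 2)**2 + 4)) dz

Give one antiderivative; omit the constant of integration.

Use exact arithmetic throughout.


Step 1. Substitute u = 3*z - 2, turning ∫(-5/((3*z - 2)**2 + 4)) dz into ∫(-5/(3*(u**2 + 4))) du: now ∫(-5/(3*(u**2 + 4))) du.
Step 2. Evaluate the standard form: now -5*atan(u/2)/6.
Step 3. Substitute back u = 3*z - 2: now -5*atan(3*z/2 - 1)/6.
Answer: -5*atan(3*z/2 - 1)/6.


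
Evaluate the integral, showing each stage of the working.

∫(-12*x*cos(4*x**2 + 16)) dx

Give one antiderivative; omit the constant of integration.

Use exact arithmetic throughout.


Step 1. Substitute u = x**2 + 4, turning ∫(-12*x*cos(4*x**2 + 16)) dx into ∫(-6*cos(4*u)) du: now ∫(-6*cos(4*u)) du.
Step 2. Evaluate the standard form: now -3*sin(4*u)/2.
Step 3. Substitute back u = x**2 + 4: now -3*sin(4*x**2 + 16)/2.
Answer: -3*sin(4*x**2 + 16)/2.


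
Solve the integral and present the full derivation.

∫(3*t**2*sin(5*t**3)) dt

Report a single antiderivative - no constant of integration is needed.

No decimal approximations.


Step 1. Substitute u = t**3, turning ∫(3*t**2*sin(5*t**3)) dt into ∫(sin(5*u)) du: now ∫(sin(5*u)) du.
Step 2. Evaluate the standard form: now -cos(5*u)/5.
Step 3. Substitute back u = t**3: now -cos(5*t**3)/5.
Answer: -cos(5*t**3)/5.


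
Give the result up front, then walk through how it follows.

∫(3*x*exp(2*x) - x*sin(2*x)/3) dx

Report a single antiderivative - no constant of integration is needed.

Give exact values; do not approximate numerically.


The answer is 3*x*exp(2*x)/2 + x*cos(2*x)/6 - 3*exp(2*x)/4 - sin(2*x)/12.
Step 1. Rewrite: now ∫(3*x*exp(2*x)) dx + ∫(-x*sin(2*x)/3) dx.
Step 2. Integrate ∫(3*x*exp(2*x)) dx by parts with u = x, dv = (3*exp(2*x)) dx, so v = 3*exp(2*x)/2: now 3*x*exp(2*x)/2 + ∫(-x*sin(2*x)/3) dx + ∫(-3*exp(2*x)/2) dx.
Step 3. Evaluate the standard form: now 3*x*exp(2*x)/2 - 3*exp(2*x)/4 + ∫(-x*sin(2*x)/3) dx.
Step 4. Integrate ∫(-x*sin(2*x)/3) dx by parts with u = x, dv = (-sin(2*x)/3) dx, so v = cos(2*x)/6: now 3*x*exp(2*x)/2 + x*cos(2*x)/6 - 3*exp(2*x)/4 + ∫(-cos(2*x)/6) dx.
Step 5. Evaluate the standard form: now 3*x*exp(2*x)/2 + x*cos(2*x)/6 - 3*exp(2*x)/4 - sin(2*x)/12.
Answer: 3*x*exp(2*x)/2 + x*cos(2*x)/6 - 3*exp(2*x)/4 - sin(2*x)/12.


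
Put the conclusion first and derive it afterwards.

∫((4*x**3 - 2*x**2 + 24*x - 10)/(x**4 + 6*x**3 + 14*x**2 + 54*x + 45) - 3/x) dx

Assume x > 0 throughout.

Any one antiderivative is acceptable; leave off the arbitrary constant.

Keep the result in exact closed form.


The answer is -3*log(x) - log(x + 1) + 5*log(x + 5) - 2*atan(x/3)/3.
Step 1. Rewrite: now ∫(-3/x) dx + ∫((4*x**3 - 2*x**2 + 24*x - 10)/(x**4 + 6*x**3 + 14*x**2 + 54*x + 45)) dx.
Step 2. Decompose ∫((4*x**3 - 2*x**2 + 24*x - 10)/(x**4 + 6*x**3 + 14*x**2 + 54*x + 45)) dx by partial fractions, (4*x**3 - 2*x**2 + 24*x - 10)/(x**4 + 6*x**3 + 14*x**2 + 54*x + 45) = -2/(x**2 + 9) + 5/(x + 5) - 1/(x + 1): now ∫(-3/x) dx + ∫(-1/(x + 1)) dx + ∫(5/(x + 5)) dx + ∫(-2/(x**2 + 9)) dx.
Step 3. Evaluate the standard form [assuming x > -1]: now -log(x + 1) + ∫(-3/x) dx + ∫(5/(x + 5)) dx + ∫(-2/(x**2 + 9)) dx.
Step 4. Evaluate the standard form [assuming x > -5]: now -log(x + 1) + 5*log(x + 5) + ∫(-3/x) dx + ∫(-2/(x**2 + 9)) dx.
Step 5. Evaluate the standard form: now -log(x + 1) + 5*log(x + 5) - 2*atan(x/3)/3 + ∫(-3/x) dx.
Step 6. Evaluate the standard form [assuming x > 0]: now -3*log(x) - log(x + 1) + 5*log(x + 5) - 2*atan(x/3)/3.
Answer: -3*log(x) - log(x + 1) + 5*log(x + 5) - 2*atan(x/3)/3.


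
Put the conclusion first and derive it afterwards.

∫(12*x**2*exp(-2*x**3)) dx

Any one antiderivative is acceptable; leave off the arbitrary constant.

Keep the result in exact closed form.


The answer is -2*exp(-2*x**3).
Step 1. Substitute u = x**3, turning ∫(12*x**2*exp(-2*x**3)) dx into ∫(4*exp(-2*u)) du: now ∫(4*exp(-2*u)) du.
Step 2. Evaluate the standard form: now -2*exp(-2*u).
Step 3. Substitute back u = x**3: now -2*exp(-2*x**3).
Answer: -2*exp(-2*x**3).


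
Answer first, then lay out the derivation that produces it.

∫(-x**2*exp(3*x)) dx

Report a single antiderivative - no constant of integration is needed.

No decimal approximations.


The answer is -x**2*exp(3*x)/3 + 2*x*exp(3*x)/9 - 2*exp(3*x)/27.
Step 1. Integrate ∫(-x**2*exp(3*x)) dx by parts with u = x**2, dv = (-exp(3*x)) dx, so v = -exp(3*x)/3: now -x**2*exp(3*x)/3 + ∫(2*x*exp(3*x)/3) dx.
Step 2. Integrate ∫(2*x*exp(3*x)/3) dx by parts with u = x, dv = (2*exp(3*x)/3) dx, so v = 2*exp(3*x)/9: now -x**2*exp(3*x)/3 + 2*x*exp(3*x)/9 + ∫(-2*exp(3*x)/9) dx.
Step 3. Evaluate the standard form: now -x**2*exp(3*x)/3 + 2*x*exp(3*x)/9 - 2*exp(3*x)/27.
Answer: -x**2*exp(3*x)/3 + 2*x*exp(3*x)/9 - 2*exp(3*x)/27.


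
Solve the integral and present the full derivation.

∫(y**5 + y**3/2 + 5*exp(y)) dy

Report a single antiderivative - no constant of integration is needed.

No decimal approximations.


Step 1. Rewrite: now ∫(y**3/2) dy + ∫(y**5) dy + ∫(5*exp(y)) dy.
Step 2. Evaluate the standard form: now y**6/6 + ∫(y**3/2) dy + ∫(5*exp(y)) dy.
Step 3. Evaluate the standard form: now y**6/6 + y**4/8 + ∫(5*exp(y)) dy.
Step 4. Evaluate the standard form: now y**6/6 + y**4/8 + 5*exp(y).
Answer: y**6/6 + y**4/8 + 5*exp(y).


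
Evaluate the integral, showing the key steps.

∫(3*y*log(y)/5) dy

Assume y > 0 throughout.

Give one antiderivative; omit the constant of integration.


Step 1. Integrate ∫(3*y*log(y)/5) dy by parts with u = log(y), dv = (3*y/5) dy, so v = 3*y**2/10 [assuming y > 0]: now 3*y**2*log(y)/10 + ∫(-3*y/10) dy.
Step 2. Evaluate the standard form: now 3*y**2*log(y)/10 - 3*y**2/20.
Answer: 3*y**2*log(y)/10 - 3*y**2/20.


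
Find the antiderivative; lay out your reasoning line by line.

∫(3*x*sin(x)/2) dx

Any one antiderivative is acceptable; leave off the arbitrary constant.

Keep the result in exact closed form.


Step 1. Integrate ∫(3*x*sin(x)/2) dx by parts with u = x, dv = (3*sin(x)/2) dx, so v = -3*cos(x)/2: now -3*x*cos(x)/2 + ∫(3*cos(x)/2) dx.
Step 2. Evaluate the standard form: now -3*x*cos(x)/2 + 3*sin(x)/2.
Answer: -3*x*cos(x)/2 + 3*sin(x)/2.


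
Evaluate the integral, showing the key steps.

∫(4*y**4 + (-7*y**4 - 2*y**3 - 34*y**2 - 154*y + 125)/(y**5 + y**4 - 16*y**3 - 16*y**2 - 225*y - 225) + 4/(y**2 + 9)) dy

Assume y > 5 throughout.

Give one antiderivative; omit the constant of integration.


Step 1. Rewrite: now ∫(4*y**4) dy + ∫((-7*y**4 - 2*y**3 - 34*y**2 - 154*y + 125)/(y**5 + y**4 - 16*y**3 - 16*y**2 - 225*y - 225)) dy + ∫(4/(y**2 + 9)) dy.
Step 2. Evaluate the standard form: now 4*y**5/5 + ∫((-7*y**4 - 2*y**3 - 34*y**2 - 154*y + 125)/(y**5 + y**4 - 16*y**3 - 16*y**2 - 225*y - 225)) dy + ∫(4/(y**2 + 9)) dy.
Step 3. Decompose ∫((-7*y**4 - 2*y**3 - 34*y**2 - 154*y + 125)/(y**5 + y**4 - 16*y**3 - 16*y**2 - 225*y - 225)) dy by partial fractions, (-7*y**4 - 2*y**3 - 34*y**2 - 154*y + 125)/(y**5 + y**4 - 16*y**3 - 16*y**2 - 225*y - 225) = 4/(y**2 + 9) - 3/(y + 5) - 1/(y + 1) - 3/(y - 5): now 4*y**5/5 + ∫(-3/(y - 5)) dy + ∫(-1/(y + 1)) dy + ∫(-3/(y + 5)) dy + 2*∫(4/(y**2 + 9)) dy.
Step 4. Evaluate the standard form [assuming y > 5]: now 4*y**5/5 - 3*log(y - 5) + ∫(-1/(y + 1)) dy + ∫(-3/(y + 5)) dy + 2*∫(4/(y**2 + 9)) dy.
Step 5. Evaluate the standard form [assuming y > -5]: now 4*y**5/5 - 3*log(y - 5) - 3*log(y + 5) + ∫(-1/(y + 1)) dy + 2*∫(4/(y**2 + 9)) dy.
Step 6. Evaluate the standard form [assuming y > -1]: now 4*y**5/5 - 3*log(y - 5) - log(y + 1) - 3*log(y + 5) + 2*∫(4/(y**2 + 9)) dy.
Step 7. Evaluate the standard form: now 4*y**5/5 - 3*log(y - 5) - log(y + 1) - 3*log(y + 5) + 4*atan(y/3)/3 + ∫(4/(y**2 + 9)) dy.
Step 8. Evaluate the standard form: now 4*y**5/5 - 3*log(y - 5) - log(y + 1) - 3*log(y + 5) + 8*atan(y/3)/3.
Answer: 4*y**5/5 - 3*log(y - 5) - log(y + 1) - 3*log(y + 5) + 8*atan(y/3)/3.


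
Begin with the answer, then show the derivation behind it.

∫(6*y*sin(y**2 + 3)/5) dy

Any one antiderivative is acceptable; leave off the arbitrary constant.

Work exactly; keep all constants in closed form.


The answer is -3*cos(y**2 + 3)/5.
Step 1. Substitute u = y**2 + 3, turning ∫(6*y*sin(y**2 + 3)/5) dy into ∫(3*sin(u)/5) du: now ∫(3*sin(u)/5) du.
Step 2. Evaluate the standard form: now -3*cos(u)/5.
Step 3. Substitute back u = y**2 + 3: now -3*cos(y**2 + 3)/5.
Answer: -3*cos(y**2 + 3)/5.


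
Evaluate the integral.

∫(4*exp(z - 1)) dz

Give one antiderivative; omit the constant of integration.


Answer: 4*exp(z - 1).


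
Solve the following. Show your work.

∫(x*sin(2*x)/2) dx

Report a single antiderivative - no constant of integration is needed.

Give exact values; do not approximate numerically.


Step 1. Integrate ∫(x*sin(2*x)/2) dx by parts with u = x, dv = (sin(2*x)/2) dx, so v = -cos(2*x)/4: now -x*cos(2*x)/4 + ∫(cos(2*x)/4) dx.
Step 2. Evaluate the standard form: now -x*cos(2*x)/4 + sin(2*x)/8.
Answer: -x*cos(2*x)/4 + sin(2*x)/8.


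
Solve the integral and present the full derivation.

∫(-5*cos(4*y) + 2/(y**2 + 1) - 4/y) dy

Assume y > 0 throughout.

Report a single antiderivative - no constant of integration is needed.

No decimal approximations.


Step 1. Rewrite: now ∫(-4/y) dy + ∫(2/(y**2 + 1)) dy + ∫(-5*cos(4*y)) dy.
Step 2. Evaluate the standard form: now -5*sin(4*y)/4 + ∫(-4/y) dy + ∫(2/(y**2 + 1)) dy.
Step 3. Evaluate the standard form [assuming y > 0]: now -4*log(y) - 5*sin(4*y)/4 + ∫(2/(y**2 + 1)) dy.
Step 4. Evaluate the standard form: now -4*log(y) - 5*sin(4*y)/4 + 2*atan(y).
Answer: -4*log(y) - 5*sin(4*y)/4 + 2*atan(y).


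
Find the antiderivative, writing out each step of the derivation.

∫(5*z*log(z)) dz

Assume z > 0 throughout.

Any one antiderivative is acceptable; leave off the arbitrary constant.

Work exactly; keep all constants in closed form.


Step 1. Integrate ∫(5*z*log(z)) dz by parts with u = log(z), dv = (5*z) dz, so v = 5*z**2/2 [assuming z > 0]: now 5*z**2*log(z)/2 + ∫(-5*z/2) dz.
Step 2. Evaluate the standard form: now 5*z**2*log(z)/2 - 5*z**2/4.
Answer: 5*z**2*log(z)/2 - 5*z**2/4.


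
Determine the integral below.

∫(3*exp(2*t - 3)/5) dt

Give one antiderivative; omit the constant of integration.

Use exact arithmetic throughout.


Answer: 3*exp(2*t - 3)/10.


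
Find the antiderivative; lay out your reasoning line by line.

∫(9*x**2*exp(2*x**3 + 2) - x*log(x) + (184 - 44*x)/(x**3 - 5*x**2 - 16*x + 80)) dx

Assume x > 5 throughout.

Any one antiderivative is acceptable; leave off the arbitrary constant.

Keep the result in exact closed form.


Step 1. Rewrite: now ∫(-x*log(x)) dx + ∫(9*x**2*exp(2*x**3 + 2)) dx + ∫((184 - 44*x)/(x**3 - 5*x**2 - 16*x + 80)) dx.
Step 2. Decompose ∫((184 - 44*x)/(x**3 - 5*x**2 - 16*x + 80)) dx by partial fractions, (184 - 44*x)/(x**3 - 5*x**2 - 16*x + 80) = 5/(x + 4) - 1/(x - 4) - 4/(x - 5): now ∫(-x*log(x)) dx + ∫(9*x**2*exp(2*x**3 + 2)) dx + ∫(-4/(x - 5)) dx + ∫(-1/(x - 4)) dx + ∫(5/(x + 4)) dx.
Step 3. Evaluate the standard form [assuming x > 4]: now -log(x - 4) + ∫(-x*log(x)) dx + ∫(9*x**2*exp(2*x**3 + 2)) dx + ∫(-4/(x - 5)) dx + ∫(5/(x + 4)) dx.
Step 4. Evaluate the standard form [assuming x > 5]: now -4*log(x - 5) - log(x - 4) + ∫(-x*log(x)) dx + ∫(9*x**2*exp(2*x**3 + 2)) dx + ∫(5/(x + 4)) dx.
Step 5. Evaluate the standard form [assuming x > -4]: now -4*log(x - 5) - log(x - 4) + 5*log(x + 4) + ∫(-x*log(x)) dx + ∫(9*x**2*exp(2*x**3 + 2)) dx.
Step 6. Integrate ∫(-x*log(x)) dx by parts with u = log(x), dv = (-x) dx, so v = -x**2/2 [assuming x > 0]: now -x**2*log(x)/2 - 4*log(x - 5) - log(x - 4) + 5*log(x + 4) + ∫(x/2) dx + ∫(9*x**2*exp(2*x**3 + 2)) dx.
Step 7. Evaluate the standard form: now -x**2*log(x)/2 + x**2/4 - 4*log(x - 5) - log(x - 4) + 5*log(x + 4) + ∫(9*x**2*exp(2*x**3 + 2)) dx.
Step 8. Substitute u = x**3 + 1, turning ∫(9*x**2*exp(2*x**3 + 2)) dx into ∫(3*exp(2*u)) du: now -x**2*log(x)/2 + x**2/4 - 4*log(x - 5) - log(x - 4) + 5*log(x + 4) + ∫(3*exp(2*u)) du.
Step 9. Evaluate the standard form: now -x**2*log(x)/2 + x**2/4 + 3*exp(2*u)/2 - 4*log(x - 5) - log(x - 4) + 5*log(x + 4).
Step 10. Substitute back u = x**3 + 1: now -x**2*log(x)/2 + x**2/4 + 3*exp(2*x**3 + 2)/2 - 4*log(x - 5) - log(x - 4) + 5*log(x + 4).
Answer: -x**2*log(x)/2 + x**2/4 + 3*exp(2*x**3 + 2)/2 - 4*log(x - 5) - log(x - 4) + 5*log(x + 4).


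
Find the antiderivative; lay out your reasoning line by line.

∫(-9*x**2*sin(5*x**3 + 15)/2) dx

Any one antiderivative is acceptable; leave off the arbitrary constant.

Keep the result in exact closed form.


Step 1. Substitute u = x**3 + 3, turning ∫(-9*x**2*sin(5*x**3 + 15)/2) dx into ∫(-3*sin(5*u)/2) du: now ∫(-3*sin(5*u)/2) du.
Step 2. Evaluate the standard form: now 3*cos(5*u)/10.
Step 3. Substitute back u = x**3 + 3: now 3*cos(5*x**3 + 15)/10.
Answer: 3*cos(5*x**3 + 15)/10.


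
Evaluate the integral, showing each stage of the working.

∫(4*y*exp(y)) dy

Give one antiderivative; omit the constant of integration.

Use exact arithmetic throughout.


Step 1. Integrate ∫(4*y*exp(y)) dy by parts with u = y, dv = (4*exp(y)) dy, so v = 4*exp(y): now 4*y*exp(y) + ∫(-4*exp(y)) dy.
Step 2. Evaluate the standard form: now 4*y*exp(y) - 4*exp(y).
Answer: 4*y*exp(y) - 4*exp(y).
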